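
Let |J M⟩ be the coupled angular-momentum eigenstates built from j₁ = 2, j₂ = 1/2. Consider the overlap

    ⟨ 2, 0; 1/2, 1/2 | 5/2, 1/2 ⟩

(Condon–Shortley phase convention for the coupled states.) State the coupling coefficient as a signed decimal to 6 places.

+0.774597  (= +√(3/5))

√[6·0!4!1!/6! · 2!2!1!0!3!2!] = √(48/5)
  +(−1)^0/∏(0,0,2,1,2,0)! = 1/4  (running 1/4)
⟨..|..⟩ = √(48/5)·(1/4) = +0.774597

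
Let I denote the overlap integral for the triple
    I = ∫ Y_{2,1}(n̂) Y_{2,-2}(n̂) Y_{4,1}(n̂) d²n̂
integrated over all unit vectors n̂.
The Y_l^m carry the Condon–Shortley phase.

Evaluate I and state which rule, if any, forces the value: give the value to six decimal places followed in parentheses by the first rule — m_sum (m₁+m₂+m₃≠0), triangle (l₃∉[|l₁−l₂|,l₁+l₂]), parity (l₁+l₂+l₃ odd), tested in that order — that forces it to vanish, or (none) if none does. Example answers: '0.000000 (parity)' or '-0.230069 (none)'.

Checks pass: Σm=0; 8 even; l₃=4∈[0,4].
(2·2+1)(2·2+1)(2·4+1) = 225
Δ: 0! 4! 4! / 9! → 1/630
sum: t=0:+1/16 = 1/16
3j²(2 2 4; 0 0 0) = Δ·Π!·Σ² = 2/35  (sign +1)
sum: t=0:+1/144 = 1/144
3j²(2 2 4; 1 -2 1) = Δ·Π!·Σ² = 1/126  (sign -1)
combine: 4πI² = 225·2/35·1/126 = 5/49
take √, sign -1: I = -0.09011188
No selection rule forces the value: the integral is nonzero (none).

-0.090112 (none)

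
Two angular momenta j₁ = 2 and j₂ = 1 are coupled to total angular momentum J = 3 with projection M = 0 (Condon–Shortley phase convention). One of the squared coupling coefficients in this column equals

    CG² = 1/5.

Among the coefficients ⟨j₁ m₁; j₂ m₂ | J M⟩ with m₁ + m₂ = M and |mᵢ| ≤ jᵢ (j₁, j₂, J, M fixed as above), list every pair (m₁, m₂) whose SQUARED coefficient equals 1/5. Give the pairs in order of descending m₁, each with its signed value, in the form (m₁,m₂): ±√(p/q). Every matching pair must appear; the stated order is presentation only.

(1,-1): +√(1/5); (-1,1): +√(1/5)

Admissible pairs with m₁+m₂ = M = 0: (-1,1), (0,0), (1,-1)
  (m₁,m₂)=(1,-1): CG² = 1/5, CG = +√(1/5)   ← matches the target
  (m₁,m₂)=(0,0): CG² = 3/5, CG = +√(3/5)
  (m₁,m₂)=(-1,1): CG² = 1/5, CG = +√(1/5)   ← matches the target
Pairs with CG² = 1/5: (1,-1): +√(1/5); (-1,1): +√(1/5)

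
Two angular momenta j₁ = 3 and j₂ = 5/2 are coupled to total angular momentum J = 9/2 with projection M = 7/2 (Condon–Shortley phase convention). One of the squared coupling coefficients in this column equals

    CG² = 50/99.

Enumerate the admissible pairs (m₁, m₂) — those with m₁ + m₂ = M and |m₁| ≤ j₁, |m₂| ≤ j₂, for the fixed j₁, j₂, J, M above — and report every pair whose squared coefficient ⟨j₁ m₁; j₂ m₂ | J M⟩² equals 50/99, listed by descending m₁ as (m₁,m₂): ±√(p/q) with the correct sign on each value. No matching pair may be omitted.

(1,5/2): −√(50/99)

Admissible pairs with m₁+m₂ = M = 7/2: (1,5/2), (2,3/2), (3,1/2)
  (m₁,m₂)=(3,1/2): CG² = 16/33, CG = +√(16/33)
  (m₁,m₂)=(2,3/2): CG² = 1/99, CG = +√(1/99)
  (m₁,m₂)=(1,5/2): CG² = 50/99, CG = −√(50/99)   ← matches the target
Pairs with CG² = 50/99: (1,5/2): −√(50/99)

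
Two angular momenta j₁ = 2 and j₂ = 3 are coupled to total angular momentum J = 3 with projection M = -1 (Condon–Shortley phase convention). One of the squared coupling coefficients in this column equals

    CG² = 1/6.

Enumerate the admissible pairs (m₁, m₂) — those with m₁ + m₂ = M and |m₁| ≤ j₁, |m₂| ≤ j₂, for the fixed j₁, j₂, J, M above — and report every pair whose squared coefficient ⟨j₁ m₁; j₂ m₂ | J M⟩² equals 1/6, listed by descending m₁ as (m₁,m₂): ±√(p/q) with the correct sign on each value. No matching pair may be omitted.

(2,-3): +√(1/6)

Admissible pairs with m₁+m₂ = M = -1: (-2,1), (-1,0), (0,-1), (1,-2), (2,-3)
  (m₁,m₂)=(2,-3): CG² = 1/6, CG = +√(1/6)   ← matches the target
  (m₁,m₂)=(1,-2): CG² = 1/4, CG = +√(1/4)
  (m₁,m₂)=(0,-1): CG² = 3/20, CG = −√(3/20)
  (m₁,m₂)=(-1,0): CG² = 1/30, CG = −√(1/30)
  (m₁,m₂)=(-2,1): CG² = 2/5, CG = +√(2/5)
Pairs with CG² = 1/6: (2,-3): +√(1/6)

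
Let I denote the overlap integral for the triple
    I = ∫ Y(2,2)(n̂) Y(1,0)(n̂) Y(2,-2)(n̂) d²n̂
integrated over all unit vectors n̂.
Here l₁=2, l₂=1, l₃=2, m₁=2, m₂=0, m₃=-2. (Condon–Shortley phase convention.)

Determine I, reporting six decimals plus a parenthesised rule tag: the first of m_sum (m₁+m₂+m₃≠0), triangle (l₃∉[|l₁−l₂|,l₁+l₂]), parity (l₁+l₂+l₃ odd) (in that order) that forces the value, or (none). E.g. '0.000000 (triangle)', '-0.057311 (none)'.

0.000000 (parity)

l₁+l₂+l₃=5 is odd: 3j(l;000)=0 ⇒ I=0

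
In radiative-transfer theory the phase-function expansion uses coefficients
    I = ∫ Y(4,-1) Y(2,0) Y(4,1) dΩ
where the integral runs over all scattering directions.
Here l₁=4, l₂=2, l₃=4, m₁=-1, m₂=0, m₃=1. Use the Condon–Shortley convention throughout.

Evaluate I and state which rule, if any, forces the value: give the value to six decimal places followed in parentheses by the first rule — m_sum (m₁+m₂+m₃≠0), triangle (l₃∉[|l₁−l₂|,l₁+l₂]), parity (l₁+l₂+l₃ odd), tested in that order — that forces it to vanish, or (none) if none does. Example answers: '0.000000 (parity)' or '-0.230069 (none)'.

-0.139264 (none)

m-sum 0 ✓  L=10 even ✓  2≤4≤6 ✓
Π(2lᵢ+1) = 9×5×9 = 405
triangle coeff Δ(4,2,4) = 1/13860
Σ_t [0,2]: t=0:+1/192 t=1:−1/36 t=2:+1/192 = -5/288
(3j)²=20/693 [(4 2 4; 0 0 0)], sign=-1
Σ_t [0,2]: t=0:+1/480 t=1:−1/48 t=2:+1/144 = -17/1440
(3j)²=289/13860 [(4 2 4; -1 0 1)], sign=+1
⇒ 4πI² = 1445/5929
I = (-1)√(1445/5929/(4π)) = -0.13926381
No selection rule forces the value: the integral is nonzero (none).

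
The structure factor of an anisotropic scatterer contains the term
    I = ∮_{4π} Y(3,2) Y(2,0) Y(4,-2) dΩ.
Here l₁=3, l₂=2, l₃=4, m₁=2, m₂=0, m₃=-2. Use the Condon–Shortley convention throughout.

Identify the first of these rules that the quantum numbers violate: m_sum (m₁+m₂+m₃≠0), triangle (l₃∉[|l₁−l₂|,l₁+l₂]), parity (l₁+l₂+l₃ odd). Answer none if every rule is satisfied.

parity

azimuthal sum: 2 + 0 − 2 = 0  ✓
1 ≤ 4 ≤ 5 (triangle on l)  ✓
L = 3 + 2 + 4 = 9 (odd)  ✗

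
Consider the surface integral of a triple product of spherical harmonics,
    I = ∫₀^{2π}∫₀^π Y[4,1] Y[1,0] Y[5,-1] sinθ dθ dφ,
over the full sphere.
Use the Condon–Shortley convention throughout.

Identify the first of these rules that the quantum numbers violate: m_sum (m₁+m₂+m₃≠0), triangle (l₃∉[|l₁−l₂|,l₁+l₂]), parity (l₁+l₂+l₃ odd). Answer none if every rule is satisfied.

none

azimuthal sum: 1 + 0 − 1 = 0  ✓
3 ≤ 5 ≤ 5 (triangle on l)  ✓
L = 4 + 1 + 5 = 10 (even)  ✓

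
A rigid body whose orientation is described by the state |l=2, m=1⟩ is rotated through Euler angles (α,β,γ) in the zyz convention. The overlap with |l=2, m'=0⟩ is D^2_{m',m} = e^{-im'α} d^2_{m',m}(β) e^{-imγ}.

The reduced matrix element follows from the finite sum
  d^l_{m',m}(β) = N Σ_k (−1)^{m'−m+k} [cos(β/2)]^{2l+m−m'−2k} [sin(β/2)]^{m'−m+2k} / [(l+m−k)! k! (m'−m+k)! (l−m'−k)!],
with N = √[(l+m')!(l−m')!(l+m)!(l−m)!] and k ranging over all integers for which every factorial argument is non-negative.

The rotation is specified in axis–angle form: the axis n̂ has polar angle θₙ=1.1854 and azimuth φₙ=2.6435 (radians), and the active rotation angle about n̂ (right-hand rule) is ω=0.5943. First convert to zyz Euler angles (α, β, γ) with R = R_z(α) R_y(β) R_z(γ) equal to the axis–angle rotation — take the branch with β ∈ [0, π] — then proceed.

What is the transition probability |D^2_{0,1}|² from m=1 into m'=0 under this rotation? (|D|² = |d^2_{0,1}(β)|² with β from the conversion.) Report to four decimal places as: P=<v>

P=0.2976

Axis–angle → zyz. n̂ = (sinθₙcosφₙ, sinθₙsinφₙ, cosθₙ) = (-0.814057, +0.442708, +0.375926), ω = 0.5943.
R = I cosω + sinω [n̂]ₓ + (1−cosω) n̂n̂ᵀ gives
  R = [+0.942165, -0.272284, +0.195414; +0.148700, +0.862145, +0.484349; -0.300356, -0.427279, +0.852771]
β = atan2(√(R₁₃²+R₂₃²), R₃₃) = 0.549527; α = atan2(R₂₃, R₁₃) mod 2π = 1.187314; γ = atan2(R₃₂, −R₃₁) mod 2π = 5.325092
First d^2_{0,1}(β=0.5495), then the phase factors e^{-i(0)α} and e^{-i(1)γ}:
With c≡cos(β/2)=0.962489 and s≡sin(β/2)=0.271320, N=[2·2·6·1]^{1/2}=4.898979
k: max(0,(1)−(0))=1 … min(2+(1),2−(0))=2
  k=1: (−1)^0·4.8990/(2)·0.9625^3·0.2713^1 = +0.592577
  k=2: (−1)^1·4.8990/(2)·0.9625^1·0.2713^3 = -0.047088
d^2_{0,1}(0.5495) = +0.592577 -0.047088 = +0.545488
|D^2_{0,1}|² = |d^2_{0,1}(β)|² = (+0.545488)² = 0.297557 (the z-rotation phases have unit modulus)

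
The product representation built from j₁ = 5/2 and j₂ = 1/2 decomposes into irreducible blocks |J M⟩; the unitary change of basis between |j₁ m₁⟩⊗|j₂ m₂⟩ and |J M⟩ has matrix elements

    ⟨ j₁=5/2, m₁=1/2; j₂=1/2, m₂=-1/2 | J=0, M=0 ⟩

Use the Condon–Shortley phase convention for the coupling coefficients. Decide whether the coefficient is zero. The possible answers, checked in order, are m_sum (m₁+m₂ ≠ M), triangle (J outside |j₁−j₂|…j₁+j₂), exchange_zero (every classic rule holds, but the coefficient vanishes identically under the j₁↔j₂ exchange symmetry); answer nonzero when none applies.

triangle

m-sum: m₁+m₂ = 1/2+(-1/2) = 0, M = 0  ✓
triangle: need |j₁−j₂| ≤ J ≤ j₁+j₂, i.e. J ∈ [2, 3]; J = 0 is outside ✗ ⇒ coefficient is 0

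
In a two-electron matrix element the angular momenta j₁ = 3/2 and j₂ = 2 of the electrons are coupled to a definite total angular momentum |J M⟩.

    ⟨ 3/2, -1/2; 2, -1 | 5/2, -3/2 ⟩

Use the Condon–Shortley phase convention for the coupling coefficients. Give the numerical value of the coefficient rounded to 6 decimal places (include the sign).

+√(1/35) ≈ +0.169031

j₁+j₂−J=1  J+j₁−j₂=2  J−j₁+j₂=3  j₁+j₂+J+1=7
(j₁±m₁, j₂±m₂, J±M) = (1,2,1,3,1,4)
P² = 144/35
sum k=0..1:
  [0] +1/4 = 1/4
  [1] −1/6 = -1/6
S = 1/12
C² = P²·S² = 1/35 ; C = +0.169031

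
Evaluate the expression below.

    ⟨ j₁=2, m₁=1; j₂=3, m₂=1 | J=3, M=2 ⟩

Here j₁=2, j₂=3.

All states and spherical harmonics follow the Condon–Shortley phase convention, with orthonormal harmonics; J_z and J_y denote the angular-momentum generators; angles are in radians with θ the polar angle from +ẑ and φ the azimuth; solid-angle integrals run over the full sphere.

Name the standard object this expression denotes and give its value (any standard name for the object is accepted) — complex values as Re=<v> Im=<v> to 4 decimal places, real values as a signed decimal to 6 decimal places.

Clebsch–Gordan coefficient, −√(1/4) ≈ -0.500000

This is a Clebsch–Gordan (vector-coupling) coefficient.
j₁+j₂−J=2  J+j₁−j₂=2  J−j₁+j₂=4  j₁+j₂+J+1=9
(j₁±m₁, j₂±m₂, J±M) = (3,1,4,2,5,1)
P² = 64
sum k=0..1:
  [0] +1/48 = 1/48
  [1] −1/12 = -1/12
S = -1/16
C² = P²·S² = 1/4 ; C = -0.500000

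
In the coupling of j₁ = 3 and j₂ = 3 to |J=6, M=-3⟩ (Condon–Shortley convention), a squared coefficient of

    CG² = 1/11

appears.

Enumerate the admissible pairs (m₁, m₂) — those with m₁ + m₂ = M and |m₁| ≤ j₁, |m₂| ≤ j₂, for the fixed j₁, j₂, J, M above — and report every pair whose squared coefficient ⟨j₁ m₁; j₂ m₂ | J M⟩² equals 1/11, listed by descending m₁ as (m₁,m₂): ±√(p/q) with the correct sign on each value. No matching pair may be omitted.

(0,-3): +√(1/11); (-3,0): +√(1/11)

Admissible pairs with m₁+m₂ = M = -3: (-3,0), (-2,-1), (-1,-2), (0,-3)
  (m₁,m₂)=(0,-3): CG² = 1/11, CG = +√(1/11)   ← matches the target
  (m₁,m₂)=(-1,-2): CG² = 9/22, CG = +√(9/22)
  (m₁,m₂)=(-2,-1): CG² = 9/22, CG = +√(9/22)
  (m₁,m₂)=(-3,0): CG² = 1/11, CG = +√(1/11)   ← matches the target
Pairs with CG² = 1/11: (0,-3): +√(1/11); (-3,0): +√(1/11)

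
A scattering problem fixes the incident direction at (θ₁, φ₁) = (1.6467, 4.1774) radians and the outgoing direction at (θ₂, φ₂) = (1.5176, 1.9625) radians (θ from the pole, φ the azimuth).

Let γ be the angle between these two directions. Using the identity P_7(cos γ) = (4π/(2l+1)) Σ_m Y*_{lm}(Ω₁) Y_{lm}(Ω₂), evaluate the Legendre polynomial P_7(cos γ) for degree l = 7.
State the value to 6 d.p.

Addition theorem: P_7(cos γ) = (4π/15) Σ_m Y*_{lm}(Ω₁) Y_{lm}(Ω₂), m = −7…7:
  m=-7: (-0.27805 - 0.40353j) × (0.19265 - 0.45609j) = -0.23761 + 0.04907j  (running Σ = -0.23761 + 0.04907j)
  m=-6: (-0.13912 + 0.00952j) × (0.06933 + 0.07016j) = -0.01031 - 0.00910j  (running Σ = -0.24793 + 0.03997j)
  m=-5: (0.15055 - 0.29886j) × (0.32490 - 0.13269j) = 0.00926 - 0.11708j  (running Σ = -0.23867 - 0.07710j)
  m=-4: (-0.08672 - 0.13555j) × (-0.00046 + 0.11497j) = 0.01562 - 0.00991j  (running Σ = -0.22304 - 0.08701j)
  m=-3: (0.28777 - 0.00984j) × (0.28611 + 0.11951j) = 0.08351 + 0.03158j  (running Σ = -0.13954 - 0.05544j)
  m=-2: (0.08140 - 0.14872j) × (-0.08634 + 0.08600j) = 0.00576 + 0.01984j  (running Σ = -0.13377 - 0.03560j)
  m=-1: (0.13768 + 0.23231j) × (0.11255 + 0.27250j) = -0.04781 + 0.06366j  (running Σ = -0.18158 + 0.02807j)
  m=0: (0.17197 + 0.00000j) × (-0.12386 + 0.00000j) = -0.02130 + 0.00000j  (running Σ = -0.20288 + 0.02807j)
  m=1: (-0.13768 + 0.23231j) × (-0.11255 + 0.27250j) = -0.04781 - 0.06366j  (running Σ = -0.25069 - 0.03560j)
  m=2: (0.08140 + 0.14872j) × (-0.08634 - 0.08600j) = 0.00576 - 0.01984j  (running Σ = -0.24493 - 0.05544j)
  m=3: (-0.28777 - 0.00984j) × (-0.28611 + 0.11951j) = 0.08351 - 0.03158j  (running Σ = -0.16142 - 0.08701j)
  m=4: (-0.08672 + 0.13555j) × (-0.00046 - 0.11497j) = 0.01562 + 0.00991j  (running Σ = -0.14580 - 0.07710j)
  m=5: (-0.15055 - 0.29886j) × (-0.32490 - 0.13269j) = 0.00926 + 0.11708j  (running Σ = -0.13654 + 0.03997j)
  m=6: (-0.13912 - 0.00952j) × (0.06933 - 0.07016j) = -0.01031 + 0.00910j  (running Σ = -0.14685 + 0.04907j)
  m=7: (0.27805 - 0.40353j) × (-0.19265 - 0.45609j) = -0.23761 - 0.04907j  (running Σ = -0.38447 - 0.00000j)
Accumulated sum -0.38447 - 0.00000j; after 4π/(2l+1) scaling, -0.32209 - 0.00000j ⇒ P_7 = -0.322090

-0.322090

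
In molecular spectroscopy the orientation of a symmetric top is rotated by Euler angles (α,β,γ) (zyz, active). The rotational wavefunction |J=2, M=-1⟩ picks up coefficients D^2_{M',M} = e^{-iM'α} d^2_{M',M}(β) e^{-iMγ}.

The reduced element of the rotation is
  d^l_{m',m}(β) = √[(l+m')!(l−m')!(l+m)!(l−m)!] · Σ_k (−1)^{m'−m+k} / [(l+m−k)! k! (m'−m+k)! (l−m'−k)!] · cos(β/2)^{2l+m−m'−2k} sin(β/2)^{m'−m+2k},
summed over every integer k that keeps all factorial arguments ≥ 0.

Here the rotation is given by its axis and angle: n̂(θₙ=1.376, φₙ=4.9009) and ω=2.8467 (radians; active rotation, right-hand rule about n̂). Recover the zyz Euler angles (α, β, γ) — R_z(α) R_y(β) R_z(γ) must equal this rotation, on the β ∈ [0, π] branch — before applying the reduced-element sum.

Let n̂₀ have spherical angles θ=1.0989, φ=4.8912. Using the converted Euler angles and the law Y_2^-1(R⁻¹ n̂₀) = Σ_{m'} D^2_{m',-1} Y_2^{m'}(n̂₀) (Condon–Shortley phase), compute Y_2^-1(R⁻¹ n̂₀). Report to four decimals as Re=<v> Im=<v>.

Axis–angle → zyz. n̂ = (sinθₙcosφₙ, sinθₙsinφₙ, cosθₙ) = (+0.183852, -0.963707, +0.193567), ω = 2.8467.
R = I cosω + sinω [n̂]ₓ + (1−cosω) n̂n̂ᵀ gives
  R = [-0.890689, -0.402969, -0.210450; -0.290453, +0.860537, -0.418465; +0.349728, -0.311596, -0.883515]
β = atan2(√(R₁₃²+R₂₃²), R₃₃) = 2.654110; α = atan2(R₂₃, R₁₃) mod 2π = 4.246417; γ = atan2(R₃₂, −R₃₁) mod 2π = 3.869395
Need the full column D^2_{m',-1} for m'=−2..2 at α=4.2464, β=2.6541, γ=3.8694.
cos(β/2)=0.241335, sin(β/2)=0.970442
d^2_{-2,-1}: single k=1 term ⇒ +0.027281;  D = +0.026715-0.005531i
d^2_{-1,-1}: k∈[0..1] ⇒ +0.003392 -0.164552 = -0.161159;  D = +0.041716-0.155667i
d^2_{0,-1}: k∈[0..1] ⇒ -0.033412 +0.540263 = +0.506850;  D = -0.378434-0.337172i
d^2_{1,-1}: k∈[0..1] ⇒ +0.164552 -0.886907 = -0.722355;  D = -0.671621+0.265937i
d^2_{2,-1}: single k=0 term ⇒ -0.441123;  D = +0.039186-0.439379i
Y_2^{m'}(θ=1.0989,φ=4.8912) and Σ D·Y over m':
  (+0.0267-0.0055i)·(-0.2871+0.1073i)  (+0.0417-0.1557i)·(+0.0556+0.3078i)  (-0.3784-0.3372i)·(-0.1199+0.0000i)  (-0.6716+0.2659i)·(-0.0556+0.3078i)  (+0.0392-0.4394i)·(-0.2871-0.1073i)
Y_2^-1(R⁻¹ n̂) = -0.014350-0.050550i

Re=-0.0144 Im=-0.0506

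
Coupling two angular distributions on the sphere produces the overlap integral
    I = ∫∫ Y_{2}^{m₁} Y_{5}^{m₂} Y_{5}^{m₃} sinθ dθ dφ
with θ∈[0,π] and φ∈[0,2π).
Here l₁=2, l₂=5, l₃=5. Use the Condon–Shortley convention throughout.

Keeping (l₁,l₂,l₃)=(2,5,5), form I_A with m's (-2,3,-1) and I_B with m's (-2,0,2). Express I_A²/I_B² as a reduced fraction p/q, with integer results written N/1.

4/5

Same 2,5,5: normalisation and zero-m 3j drop out of the ratio.
A: Δ: 2! 2! 8! / 13! → 1/38610; sum: t=2:+1/5760 = 1/5760; 3j²(2 5 5; -2 3 -1) = Δ·Π!·Σ² = 56/2145  (sign +1)
B: Δ: 2! 2! 8! / 13! → 1/38610; sum: t=2:+1/2880 = 1/2880; 3j²(2 5 5; -2 0 2) = Δ·Π!·Σ² = 14/429  (sign -1)
I_A²/I_B² = (56/2145)/(14/429) = 4/5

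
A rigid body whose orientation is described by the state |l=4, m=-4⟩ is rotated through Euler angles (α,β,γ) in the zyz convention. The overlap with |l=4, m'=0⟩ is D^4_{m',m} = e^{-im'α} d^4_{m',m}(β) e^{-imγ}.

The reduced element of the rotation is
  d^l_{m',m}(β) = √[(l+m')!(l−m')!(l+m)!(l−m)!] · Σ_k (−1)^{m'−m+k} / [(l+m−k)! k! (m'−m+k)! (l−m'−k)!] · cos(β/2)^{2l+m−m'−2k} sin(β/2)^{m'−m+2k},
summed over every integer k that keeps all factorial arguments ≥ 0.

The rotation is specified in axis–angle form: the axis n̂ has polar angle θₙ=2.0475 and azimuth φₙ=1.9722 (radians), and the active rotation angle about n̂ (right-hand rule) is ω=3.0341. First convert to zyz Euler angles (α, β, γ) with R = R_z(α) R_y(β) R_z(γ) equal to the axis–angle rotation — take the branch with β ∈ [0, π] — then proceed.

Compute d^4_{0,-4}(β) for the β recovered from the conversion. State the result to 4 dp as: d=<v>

d=0.2348

Axis–angle → zyz. n̂ = (sinθₙcosφₙ, sinθₙsinφₙ, cosθₙ) = (-0.347151, +0.817888, -0.458853), ω = 3.0341.
R = I cosω + sinω [n̂]ₓ + (1−cosω) n̂n̂ᵀ gives
  R = [-0.753896, -0.516994, +0.405411; -0.615451, +0.339791, -0.711170; +0.229916, -0.785658, -0.574352]
β = atan2(√(R₁₃²+R₂₃²), R₃₃) = 2.182608; α = atan2(R₂₃, R₁₃) mod 2π = 5.230505; γ = atan2(R₃₂, −R₃₁) mod 2π = 4.427697
d^4_{0,-4}(β=2.1826) via the finite sum:
c=cos(2.182608/2)=0.461329, s=sin(2.182608/2)=0.887229; N=√[24·24·1·40320]=4819.161753
Admissible k: 0..0 (factorial args all ≥0)
  k=0: (−1)^4·4819.1618/(576)·0.4613^4·0.8872^4 = +0.234820
d^4_{0,-4}(2.1826) = +0.234820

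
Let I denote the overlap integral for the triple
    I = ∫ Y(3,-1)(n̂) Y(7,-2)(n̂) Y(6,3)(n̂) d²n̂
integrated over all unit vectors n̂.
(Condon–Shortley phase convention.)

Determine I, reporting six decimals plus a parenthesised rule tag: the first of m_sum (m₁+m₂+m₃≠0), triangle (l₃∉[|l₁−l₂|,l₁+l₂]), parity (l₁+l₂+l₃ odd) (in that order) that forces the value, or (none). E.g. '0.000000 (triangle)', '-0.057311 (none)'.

m-sum 0 ✓  L=16 even ✓  4≤6≤10 ✓
Π(2lᵢ+1) = 7×15×13 = 1365
triangle coeff Δ(3,7,6) = 1/2042040
Σ_t [1,3]: t=1:−1/207360 t=2:+1/57600 t=3:−1/207360 = 1/129600
(3j)²=168/12155 [(3 7 6; 0 0 0)], sign=+1
Σ_t [2,4]: t=2:+1/241920 t=3:−1/483840 t=4:+1/17418240 = 37/17418240
(3j)²=1369/136136 [(3 7 6; -1 -2 3)], sign=-1
⇒ 4πI² = 86247/454597
I = (-1)√(86247/454597/(4π)) = -0.12287224
No selection rule forces the value: the integral is nonzero (none).

-0.122872 (none)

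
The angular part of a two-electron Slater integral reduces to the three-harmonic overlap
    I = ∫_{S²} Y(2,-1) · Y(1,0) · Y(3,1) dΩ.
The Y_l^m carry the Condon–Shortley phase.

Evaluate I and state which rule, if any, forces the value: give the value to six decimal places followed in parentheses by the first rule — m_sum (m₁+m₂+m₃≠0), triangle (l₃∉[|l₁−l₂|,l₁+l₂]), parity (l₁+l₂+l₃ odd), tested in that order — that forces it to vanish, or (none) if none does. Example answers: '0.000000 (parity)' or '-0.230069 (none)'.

Checks pass: Σm=0; 6 even; l₃=3∈[1,3].
(2·2+1)(2·1+1)(2·3+1) = 105
Δ: 0! 4! 2! / 7! → 1/105
sum: t=0:+1/4 = 1/4
3j²(2 1 3; 0 0 0) = Δ·Π!·Σ² = 3/35  (sign -1)
sum: t=0:+1/6 = 1/6
3j²(2 1 3; -1 0 1) = Δ·Π!·Σ² = 8/105  (sign +1)
combine: 4πI² = 105·3/35·8/105 = 24/35
take √, sign -1: I = -0.23359668
No selection rule forces the value: the integral is nonzero (none).

-0.233597 (none)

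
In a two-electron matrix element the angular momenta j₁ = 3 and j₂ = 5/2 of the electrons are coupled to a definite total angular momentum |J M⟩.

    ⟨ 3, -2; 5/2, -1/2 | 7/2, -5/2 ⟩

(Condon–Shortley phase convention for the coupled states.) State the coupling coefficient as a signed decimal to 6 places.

j₁+j₂−J=2  J+j₁−j₂=4  J−j₁+j₂=3  j₁+j₂+J+1=10
(j₁±m₁, j₂±m₂, J±M) = (1,5,2,3,1,6)
P² = 4608/7
sum k=1..2:
  [1] −1/48 = -1/48
  [2] +1/72 = 1/72
S = -1/144
C² = P²·S² = 2/63 ; C = -0.178174

−√(2/63) = -0.178174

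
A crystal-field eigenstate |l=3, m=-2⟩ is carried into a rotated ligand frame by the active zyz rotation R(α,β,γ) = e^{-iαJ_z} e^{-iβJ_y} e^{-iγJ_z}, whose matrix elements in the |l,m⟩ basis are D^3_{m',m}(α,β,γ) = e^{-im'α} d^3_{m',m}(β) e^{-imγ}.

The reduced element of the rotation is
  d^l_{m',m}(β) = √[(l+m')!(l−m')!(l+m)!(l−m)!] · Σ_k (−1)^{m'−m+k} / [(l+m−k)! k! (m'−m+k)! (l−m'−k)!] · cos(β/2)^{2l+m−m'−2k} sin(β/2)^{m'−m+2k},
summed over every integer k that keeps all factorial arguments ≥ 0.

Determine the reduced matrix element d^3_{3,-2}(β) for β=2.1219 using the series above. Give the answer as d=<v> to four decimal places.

d^3_{3,-2}(β=2.1219) via the finite sum:
With c≡cos(β/2)=0.488043 and s≡sin(β/2)=0.872820, N=[720·1·1·120]^{1/2}=293.938769
Admissible k: 0..0 (factorial args all ≥0)
  k=0: (−1)^5·293.9388/(120)·0.4880^1·0.8728^5 = -0.605558
d^3_{3,-2}(2.1219) = -0.605558

d=-0.6056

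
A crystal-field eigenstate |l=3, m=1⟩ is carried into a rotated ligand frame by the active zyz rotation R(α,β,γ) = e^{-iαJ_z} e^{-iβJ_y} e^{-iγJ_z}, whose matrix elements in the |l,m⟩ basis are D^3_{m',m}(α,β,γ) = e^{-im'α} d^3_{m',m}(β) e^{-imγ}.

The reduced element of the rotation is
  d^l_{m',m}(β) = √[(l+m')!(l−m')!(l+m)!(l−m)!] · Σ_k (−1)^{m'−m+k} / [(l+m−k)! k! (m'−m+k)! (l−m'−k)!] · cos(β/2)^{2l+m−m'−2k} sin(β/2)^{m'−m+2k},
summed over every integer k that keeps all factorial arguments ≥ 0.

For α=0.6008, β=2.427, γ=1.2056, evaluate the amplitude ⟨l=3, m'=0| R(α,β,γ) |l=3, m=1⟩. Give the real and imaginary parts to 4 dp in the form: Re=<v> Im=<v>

D^3_{0,1}(0.6008,2.4270,1.2056) = e^{-i·0·0.6008}·d^3_{0,1}(2.4270)·e^{-i·1·1.2056}. Compute d first:
c=cos(2.427000/2)=0.349743, s=sin(2.427000/2)=0.936846; N=√[6·6·24·2]=41.569219
The bounds max(0,m−m')=1 and min(l+m,l−m')=3 give 3 terms
  k=1: (−1)^0·41.5692/(12)·0.3497^5·0.9368^1 = +0.016982
  k=2: (−1)^1·41.5692/(4)·0.3497^3·0.9368^3 = -0.365563
  k=3: (−1)^2·41.5692/(12)·0.3497^1·0.9368^5 = +0.874339
d^3_{0,1}(2.4270) = +0.016982 -0.365563 +0.874339 = +0.525759
D = (+1.000000+0.000000i)·(+0.525759)·(+0.357133-0.934054i) = +0.187766-0.491087i

Re=0.1878 Im=-0.4911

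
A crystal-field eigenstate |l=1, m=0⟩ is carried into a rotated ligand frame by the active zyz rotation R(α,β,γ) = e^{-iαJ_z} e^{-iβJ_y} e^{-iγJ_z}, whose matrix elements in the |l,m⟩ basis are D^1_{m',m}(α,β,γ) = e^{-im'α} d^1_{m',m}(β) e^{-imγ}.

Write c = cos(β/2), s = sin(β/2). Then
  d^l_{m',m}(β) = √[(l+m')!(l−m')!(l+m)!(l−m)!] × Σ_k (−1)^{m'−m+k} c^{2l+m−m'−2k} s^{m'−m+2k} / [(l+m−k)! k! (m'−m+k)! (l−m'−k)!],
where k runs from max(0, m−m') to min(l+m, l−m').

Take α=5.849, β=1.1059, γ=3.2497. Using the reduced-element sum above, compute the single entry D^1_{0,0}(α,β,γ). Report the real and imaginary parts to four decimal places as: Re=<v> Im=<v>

Re=0.4483 Im=0.0000

D^1_{0,0}(5.8490,1.1059,3.2497) = e^{-i·0·5.8490}·d^1_{0,0}(1.1059)·e^{-i·0·3.2497}. Compute d first:
With c≡cos(β/2)=0.850979 and s≡sin(β/2)=0.525200, N=[1·1·1·1]^{1/2}=1.000000
The bounds max(0,m−m')=0 and min(l+m,l−m')=1 give 2 terms
  k=0: (−1)^0·1.0000/(1)·0.8510^2·0.5252^0 = +0.724165
  k=1: (−1)^1·1.0000/(1)·0.8510^0·0.5252^2 = -0.275835
d^1_{0,0}(1.1059) = +0.724165 -0.275835 = +0.448330
D = (+1.000000+0.000000i)·(+0.448330)·(+1.000000+0.000000i) = +0.448330+0.000000i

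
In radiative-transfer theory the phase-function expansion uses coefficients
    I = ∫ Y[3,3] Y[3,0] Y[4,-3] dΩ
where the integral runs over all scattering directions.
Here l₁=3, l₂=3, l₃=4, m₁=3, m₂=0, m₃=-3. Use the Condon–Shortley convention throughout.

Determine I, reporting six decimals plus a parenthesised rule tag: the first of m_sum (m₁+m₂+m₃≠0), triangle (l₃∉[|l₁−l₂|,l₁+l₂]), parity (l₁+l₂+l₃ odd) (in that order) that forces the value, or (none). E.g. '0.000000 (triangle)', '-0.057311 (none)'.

m-sum 0 ✓  L=10 even ✓  0≤4≤6 ✓
Π(2lᵢ+1) = 7×7×9 = 441
triangle coeff Δ(3,3,4) = 1/34650
Σ_t [0,2]: t=0:+1/72 t=1:−1/16 t=2:+1/72 = -5/144
(3j)²=2/77 [(3 3 4; 0 0 0)], sign=-1
Σ_t [0,0]: t=0:+1/288 = 1/288
(3j)²=1/22 [(3 3 4; 3 0 -3)], sign=-1
⇒ 4πI² = 63/121
I = (+1)√(63/121/(4π)) = 0.20355073
No selection rule forces the value: the integral is nonzero (none).

0.203551 (none)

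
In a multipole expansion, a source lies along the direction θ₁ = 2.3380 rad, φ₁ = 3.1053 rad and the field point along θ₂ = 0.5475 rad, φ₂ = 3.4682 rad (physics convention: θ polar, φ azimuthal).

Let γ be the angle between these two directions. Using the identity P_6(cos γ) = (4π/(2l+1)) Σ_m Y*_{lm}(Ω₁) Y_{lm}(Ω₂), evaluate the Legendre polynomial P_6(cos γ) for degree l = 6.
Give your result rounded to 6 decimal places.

Expand P_6 via completeness: Σ_{m} conj(Y_{6,m}) at Ω₁ times Y_{6,m} at Ω₂ —
  m=-6: (0.065631, -0.014522) × (-0.003644, -0.008895) = (-0.000368, -0.000531)  (running Σ = (-0.000368, -0.000531))
  m=-5: (0.220843, -0.040521) × (0.003397, 0.054510) = (0.002959, 0.011900)  (running Σ = (0.002591, 0.011370))
  m=-4: (0.407612, -0.059593) × (0.048050, -0.177501) = (0.009008, -0.075215)  (running Σ = (0.011599, -0.063845))
  m=-3: (0.385606, -0.042151) × (-0.219400, 0.326991) = (-0.070819, 0.135338)  (running Σ = (-0.059221, 0.071492))
  m=-2: (-0.002009, 0.000146) × (0.379609, -0.290511) = (-0.000720, 0.000639)  (running Σ = (-0.059941, 0.072131))
  m=-1: (-0.368983, 0.013397) × (-0.115846, 0.039241) = (0.042219, -0.016031)  (running Σ = (-0.017722, 0.056100))
  m=0: (-0.107907, -0.000000) × (-0.404583, 0.000000) = (0.043657, 0.000000)  (running Σ = (0.025936, 0.056100))
  m=1: (0.368983, 0.013397) × (0.115846, 0.039241) = (0.042219, 0.016031)  (running Σ = (0.068155, 0.072131))
  m=2: (-0.002009, -0.000146) × (0.379609, 0.290511) = (-0.000720, -0.000639)  (running Σ = (0.067435, 0.071492))
  m=3: (-0.385606, -0.042151) × (0.219400, 0.326991) = (-0.070819, -0.135338)  (running Σ = (-0.003385, -0.063845))
  m=4: (0.407612, 0.059593) × (0.048050, 0.177501) = (0.009008, 0.075215)  (running Σ = (0.005623, 0.011370))
  m=5: (-0.220843, -0.040521) × (-0.003397, 0.054510) = (0.002959, -0.011900)  (running Σ = (0.008582, -0.000531))
  m=6: (0.065631, 0.014522) × (-0.003644, 0.008895) = (-0.000368, 0.000531)  (running Σ = (0.008214, -0.000000))
Σ over m = (0.008214, -0.000000); ×(4π/13) → (0.007940, -0.000000). Real part: 0.007940

0.007940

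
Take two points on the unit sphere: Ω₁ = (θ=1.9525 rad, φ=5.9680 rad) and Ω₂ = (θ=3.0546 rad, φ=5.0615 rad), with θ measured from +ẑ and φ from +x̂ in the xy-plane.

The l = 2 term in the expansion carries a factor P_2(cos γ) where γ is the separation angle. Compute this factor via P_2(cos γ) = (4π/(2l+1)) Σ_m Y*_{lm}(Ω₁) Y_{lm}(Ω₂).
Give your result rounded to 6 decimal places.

-0.234388

Term-by-term m-sum for l=2 (normalisation 4π/5 = 2.513274):
  m=-2: (0.26874 - 0.19609j) × (-0.00223 + 0.00187j) = -0.00023 + 0.00094j  (running Σ = -0.00023 + 0.00094j)
  m=-1: (-0.25391 + 0.08279j) × (-0.02287 - 0.06283j) = 0.01101 + 0.01406j  (running Σ = 0.01078 + 0.01500j)
  m=0: (-0.18410 + 0.00000j) × (0.62364 + 0.00000j) = -0.11481 + 0.00000j  (running Σ = -0.10404 + 0.01500j)
  m=1: (0.25391 + 0.08279j) × (0.02287 - 0.06283j) = 0.01101 - 0.01406j  (running Σ = -0.09303 + 0.00094j)
  m=2: (0.26874 + 0.19609j) × (-0.00223 - 0.00187j) = -0.00023 - 0.00094j  (running Σ = -0.09326 - 0.00000j)
Σ over m = -0.09326 - 0.00000j; ×(4π/5) → -0.23439 - 0.00000j. Real part: -0.234388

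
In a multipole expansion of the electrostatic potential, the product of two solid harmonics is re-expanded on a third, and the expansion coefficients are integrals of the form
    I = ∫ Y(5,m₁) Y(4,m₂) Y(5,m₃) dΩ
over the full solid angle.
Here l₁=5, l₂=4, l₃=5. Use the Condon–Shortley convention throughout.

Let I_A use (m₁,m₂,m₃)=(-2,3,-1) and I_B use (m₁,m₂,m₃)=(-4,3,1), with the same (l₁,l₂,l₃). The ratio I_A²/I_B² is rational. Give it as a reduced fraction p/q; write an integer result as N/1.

Same 5,4,5: normalisation and zero-m 3j drop out of the ratio.
A: Δ: 4! 6! 4! / 15! → 1/3153150; sum: t=3:−1/6912 t=4:+1/5184 = 1/20736; 3j²(5 4 5; -2 3 -1) = Δ·Π!·Σ² = 5/2574  (sign +1)
B: Δ: 4! 6! 4! / 15! → 1/3153150; sum: t=3:−1/103680 t=4:+1/17280 = 1/20736; 3j²(5 4 5; -4 3 1) = Δ·Π!·Σ² = 10/429  (sign +1)
I_A²/I_B² = (5/2574)/(10/429) = 1/12

1/12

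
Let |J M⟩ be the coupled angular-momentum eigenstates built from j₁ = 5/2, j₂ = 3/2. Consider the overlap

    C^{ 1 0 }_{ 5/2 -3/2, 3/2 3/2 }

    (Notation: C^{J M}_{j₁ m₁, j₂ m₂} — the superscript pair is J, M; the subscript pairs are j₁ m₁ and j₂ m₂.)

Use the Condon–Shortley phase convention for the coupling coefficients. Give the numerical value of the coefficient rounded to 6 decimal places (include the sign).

j₁+j₂−J=3  J+j₁−j₂=2  J−j₁+j₂=0  j₁+j₂+J+1=6
(j₁±m₁, j₂±m₂, J±M) = (1,4,3,0,1,1)
P² = 36/5
sum k=3..3:
  [3] −1/6 = -1/6
S = -1/6
C² = P²·S² = 1/5 ; C = -0.447214

−√(1/5) = -0.447214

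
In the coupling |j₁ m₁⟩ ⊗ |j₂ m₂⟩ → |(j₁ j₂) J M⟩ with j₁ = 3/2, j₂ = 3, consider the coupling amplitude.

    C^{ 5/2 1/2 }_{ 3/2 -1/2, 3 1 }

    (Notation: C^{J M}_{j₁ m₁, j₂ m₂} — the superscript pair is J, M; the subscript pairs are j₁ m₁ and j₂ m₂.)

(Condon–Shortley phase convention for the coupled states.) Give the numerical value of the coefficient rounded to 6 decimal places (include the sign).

−√(1/70) ≈ -0.119523

triangle: 2!*1!*4!/8! = 48/40320
(j±m)!: 1!*2!*4!*2!*3!*2! = 1152
prefactor² = (2J+1)*Δ*N² = 288/35
  k=1: −1/(1!*1!*1!*3!*0!*1!) = -1/6
  k=2: +1/(2!*0!*0!*2!*1!*2!) = 1/8
Σ = -1/24  ⇒  CG² = 288/35*(-1/24)² = 1/70
CG = −√(1/70) = -0.119523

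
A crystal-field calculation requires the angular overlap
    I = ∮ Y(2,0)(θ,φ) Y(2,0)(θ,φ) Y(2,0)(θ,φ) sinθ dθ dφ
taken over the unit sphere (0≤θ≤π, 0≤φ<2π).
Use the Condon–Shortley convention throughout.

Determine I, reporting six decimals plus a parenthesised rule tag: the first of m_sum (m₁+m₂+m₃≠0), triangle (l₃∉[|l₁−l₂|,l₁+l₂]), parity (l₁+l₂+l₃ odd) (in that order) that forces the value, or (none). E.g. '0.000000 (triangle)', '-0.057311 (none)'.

0.180224 (none)

Checks pass: Σm=0; 6 even; l₃=2∈[0,4].
(2·2+1)(2·2+1)(2·2+1) = 125
Δ: 2! 2! 2! / 7! → 1/630
sum: t=0:+1/8 t=1:−1/1 t=2:+1/8 = -3/4
3j²(2 2 2; 0 0 0) = Δ·Π!·Σ² = 2/35  (sign -1)
(m-triple is (0,0,0) — same symbol as above.)
combine: 4πI² = 125·2/35·2/35 = 20/49
take √, sign +1: I = 0.18022375
No selection rule forces the value: the integral is nonzero (none).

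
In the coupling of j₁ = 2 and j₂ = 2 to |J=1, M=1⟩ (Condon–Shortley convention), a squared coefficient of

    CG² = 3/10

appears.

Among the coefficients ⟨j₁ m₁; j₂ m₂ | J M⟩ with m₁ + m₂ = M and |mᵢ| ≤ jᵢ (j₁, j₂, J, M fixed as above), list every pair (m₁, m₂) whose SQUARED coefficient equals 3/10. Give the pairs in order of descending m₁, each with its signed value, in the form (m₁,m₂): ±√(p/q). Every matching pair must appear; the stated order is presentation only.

(1,0): −√(3/10); (0,1): +√(3/10)

Admissible pairs with m₁+m₂ = M = 1: (-1,2), (0,1), (1,0), (2,-1)
  (m₁,m₂)=(2,-1): CG² = 1/5, CG = +√(1/5)
  (m₁,m₂)=(1,0): CG² = 3/10, CG = −√(3/10)   ← matches the target
  (m₁,m₂)=(0,1): CG² = 3/10, CG = +√(3/10)   ← matches the target
  (m₁,m₂)=(-1,2): CG² = 1/5, CG = −√(1/5)
Pairs with CG² = 3/10: (1,0): −√(3/10); (0,1): +√(3/10)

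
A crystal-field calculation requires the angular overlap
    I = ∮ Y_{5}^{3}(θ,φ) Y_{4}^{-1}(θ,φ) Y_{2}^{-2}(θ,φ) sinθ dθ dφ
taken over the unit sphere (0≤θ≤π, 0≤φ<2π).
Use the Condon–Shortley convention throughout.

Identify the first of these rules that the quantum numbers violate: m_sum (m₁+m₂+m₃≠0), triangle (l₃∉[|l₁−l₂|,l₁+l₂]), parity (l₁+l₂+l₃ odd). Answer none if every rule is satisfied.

parity

azimuthal sum: 3 − 1 − 2 = 0  ✓
1 ≤ 2 ≤ 9 (triangle on l)  ✓
L = 5 + 4 + 2 = 11 (odd)  ✗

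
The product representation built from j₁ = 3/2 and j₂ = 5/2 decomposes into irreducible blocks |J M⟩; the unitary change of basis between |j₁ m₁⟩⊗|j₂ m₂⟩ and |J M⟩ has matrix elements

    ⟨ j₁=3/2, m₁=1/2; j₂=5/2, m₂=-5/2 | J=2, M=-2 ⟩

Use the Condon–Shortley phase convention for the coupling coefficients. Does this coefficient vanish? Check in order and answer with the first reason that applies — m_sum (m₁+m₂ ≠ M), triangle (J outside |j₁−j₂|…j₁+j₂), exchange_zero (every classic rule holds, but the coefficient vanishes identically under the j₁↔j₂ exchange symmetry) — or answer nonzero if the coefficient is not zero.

m-sum: m₁+m₂ = 1/2+(-5/2) = -2, M = -2  ✓
triangle: |j₁−j₂| = 1 ≤ J = 2 ≤ j₁+j₂ = 4  ✓
exchange: j₁≠j₂ or m₁≠m₂ — the exchange symmetry imposes no constraint here
value check: CG = +√(10/21) = +0.690066 ≠ 0

nonzero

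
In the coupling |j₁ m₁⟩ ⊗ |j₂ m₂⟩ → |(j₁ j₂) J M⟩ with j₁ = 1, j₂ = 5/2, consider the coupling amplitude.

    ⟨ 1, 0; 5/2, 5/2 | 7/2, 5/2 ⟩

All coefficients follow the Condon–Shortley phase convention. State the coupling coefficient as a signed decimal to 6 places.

√[8·0!2!5!/8! · 1!1!5!0!6!1!] = √(28800/7)
  +(−1)^0/∏(0,0,1,5,1,0)! = 1/120  (running 1/120)
⟨..|..⟩ = √(28800/7)·(1/120) = +0.534522

+√(2/7) ≈ +0.534522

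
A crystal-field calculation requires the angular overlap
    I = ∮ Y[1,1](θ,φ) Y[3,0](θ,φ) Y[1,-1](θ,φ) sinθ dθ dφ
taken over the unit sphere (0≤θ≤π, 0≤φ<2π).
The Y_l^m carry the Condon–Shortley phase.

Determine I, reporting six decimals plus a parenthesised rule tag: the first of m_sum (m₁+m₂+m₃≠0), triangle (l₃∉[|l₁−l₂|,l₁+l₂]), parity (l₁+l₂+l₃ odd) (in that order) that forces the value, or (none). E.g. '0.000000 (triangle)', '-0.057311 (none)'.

0.000000 (triangle)

triangle: need 2≤l₃≤4, have 1; I=0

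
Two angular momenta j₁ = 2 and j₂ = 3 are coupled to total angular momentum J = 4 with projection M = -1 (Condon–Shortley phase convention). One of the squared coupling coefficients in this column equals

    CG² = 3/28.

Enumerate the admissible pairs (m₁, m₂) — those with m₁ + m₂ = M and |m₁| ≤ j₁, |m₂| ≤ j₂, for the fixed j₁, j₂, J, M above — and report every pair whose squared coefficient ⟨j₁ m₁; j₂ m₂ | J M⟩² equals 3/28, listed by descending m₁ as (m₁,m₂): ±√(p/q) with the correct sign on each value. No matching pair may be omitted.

Admissible pairs with m₁+m₂ = M = -1: (-2,1), (-1,0), (0,-1), (1,-2), (2,-3)
  (m₁,m₂)=(2,-3): CG² = 3/70, CG = +√(3/70)
  (m₁,m₂)=(1,-2): CG² = 7/20, CG = +√(7/20)
  (m₁,m₂)=(0,-1): CG² = 3/28, CG = +√(3/28)   ← matches the target
  (m₁,m₂)=(-1,0): CG² = 3/14, CG = −√(3/14)
  (m₁,m₂)=(-2,1): CG² = 2/7, CG = −√(2/7)
Pairs with CG² = 3/28: (0,-1): +√(3/28)

(0,-1): +√(3/28)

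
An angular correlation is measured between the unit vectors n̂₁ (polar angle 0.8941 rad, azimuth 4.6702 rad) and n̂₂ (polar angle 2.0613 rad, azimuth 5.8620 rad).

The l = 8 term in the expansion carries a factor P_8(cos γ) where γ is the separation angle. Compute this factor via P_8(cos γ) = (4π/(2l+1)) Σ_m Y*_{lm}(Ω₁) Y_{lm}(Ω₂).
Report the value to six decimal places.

0.257401

Term-by-term m-sum for l=8 (normalisation 4π/17 = 0.739198):
  term(m=-8) = -0.013214+0.001454i   from Y*(Ω₁)=+0.066394-0.023300i, Y(Ω₂)=-0.184043-0.042683i
  term(m=-7) = +0.042826+0.080559i   from Y*(Ω₁)=+0.065797+0.216280i, Y(Ω₂)=+0.396059-0.077524i
  term(m=-6) = +0.110205-0.129999i   from Y*(Ω₁)=-0.399586+0.103366i, Y(Ω₂)=-0.337380+0.238059i
  term(m=-5) = -0.026940-0.009053i   from Y*(Ω₁)=-0.088525-0.413417i, Y(Ω₂)=+0.034280-0.057825i
  term(m=-4) = -0.001760-0.032079i   from Y*(Ω₁)=+0.098569-0.016794i, Y(Ω₂)=+0.036532-0.319225i
  term(m=-3) = +0.067593-0.031311i   from Y*(Ω₁)=-0.039213-0.308163i, Y(Ω₂)=+0.072522+0.228569i
  term(m=-2) = +0.043004+0.040709i   from Y*(Ω₁)=+0.278621-0.023565i, Y(Ω₂)=+0.140979+0.158033i
  term(m=-1) = -0.020623+0.051783i   from Y*(Ω₁)=-0.008193-0.194094i, Y(Ω₂)=-0.261841-0.117304i
  term(m=+0) = -0.053966+0.000000i   from Y*(Ω₁)=+0.312483-0.000000i, Y(Ω₂)=-0.172700+0.000000i
  term(m=+1) = -0.020623-0.051783i   from Y*(Ω₁)=+0.008193-0.194094i, Y(Ω₂)=+0.261841-0.117304i
  term(m=+2) = +0.043004-0.040709i   from Y*(Ω₁)=+0.278621+0.023565i, Y(Ω₂)=+0.140979-0.158033i
  term(m=+3) = +0.067593+0.031311i   from Y*(Ω₁)=+0.039213-0.308163i, Y(Ω₂)=-0.072522+0.228569i
  term(m=+4) = -0.001760+0.032079i   from Y*(Ω₁)=+0.098569+0.016794i, Y(Ω₂)=+0.036532+0.319225i
  term(m=+5) = -0.026940+0.009053i   from Y*(Ω₁)=+0.088525-0.413417i, Y(Ω₂)=-0.034280-0.057825i
  term(m=+6) = +0.110205+0.129999i   from Y*(Ω₁)=-0.399586-0.103366i, Y(Ω₂)=-0.337380-0.238059i
  term(m=+7) = +0.042826-0.080559i   from Y*(Ω₁)=-0.065797+0.216280i, Y(Ω₂)=-0.396059-0.077524i
  term(m=+8) = -0.013214-0.001454i   from Y*(Ω₁)=+0.066394+0.023300i, Y(Ω₂)=-0.184043+0.042683i
Accumulated sum +0.348217+0.000000i; after 4π/(2l+1) scaling, +0.257401+0.000000i ⇒ P_8 = 0.257401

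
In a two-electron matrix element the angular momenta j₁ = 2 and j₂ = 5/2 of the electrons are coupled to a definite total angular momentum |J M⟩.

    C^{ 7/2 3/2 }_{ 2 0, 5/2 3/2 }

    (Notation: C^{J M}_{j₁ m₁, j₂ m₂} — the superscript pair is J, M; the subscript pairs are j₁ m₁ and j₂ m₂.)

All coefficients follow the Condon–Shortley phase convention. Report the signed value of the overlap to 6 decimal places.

-0.534522  (= −√(2/7))

triangle: 1!·3!·4!/9! = 144/362880
(j±m)!: 2!·2!·4!·1!·5!·2! = 23040
prefactor² = (2J+1)·Δ·N² = 512/7
  k=0: +1/(0!·1!·2!·4!·1!·0!) = 1/48
  k=1: −1/(1!·0!·1!·3!·2!·1!) = -1/12
Σ = -1/16  ⇒  CG² = 512/7·(-1/16)² = 2/7
CG = −√(2/7) = -0.534522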